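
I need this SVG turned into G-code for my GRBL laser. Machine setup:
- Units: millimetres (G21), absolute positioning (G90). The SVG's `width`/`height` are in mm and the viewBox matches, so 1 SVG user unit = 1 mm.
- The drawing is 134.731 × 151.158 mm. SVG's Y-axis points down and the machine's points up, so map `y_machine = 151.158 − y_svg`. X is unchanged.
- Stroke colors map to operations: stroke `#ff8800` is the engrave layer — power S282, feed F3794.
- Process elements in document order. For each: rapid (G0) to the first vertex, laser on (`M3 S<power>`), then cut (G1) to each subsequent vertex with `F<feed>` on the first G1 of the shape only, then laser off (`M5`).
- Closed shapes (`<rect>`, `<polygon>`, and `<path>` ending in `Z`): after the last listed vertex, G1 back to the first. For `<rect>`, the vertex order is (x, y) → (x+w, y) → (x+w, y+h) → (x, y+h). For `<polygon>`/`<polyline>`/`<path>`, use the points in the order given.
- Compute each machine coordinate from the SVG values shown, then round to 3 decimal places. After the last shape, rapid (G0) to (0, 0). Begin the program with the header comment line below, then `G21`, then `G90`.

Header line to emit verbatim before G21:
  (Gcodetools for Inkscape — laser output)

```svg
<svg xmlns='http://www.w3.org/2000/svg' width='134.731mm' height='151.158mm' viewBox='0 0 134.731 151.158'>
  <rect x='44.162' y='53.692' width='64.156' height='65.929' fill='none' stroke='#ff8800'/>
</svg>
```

1 u = 1 mm; y_m = 151.158 − y.

[1] `<rect>` rectangle, #ff8800→engrave S282 F3794: (44.162,97.466) → (108.318,97.466) → (108.318,31.537) → (44.162,31.537) → (44.162,97.466) (closed)

(Gcodetools for Inkscape — laser output)
G21
G90
G0 X44.162 Y97.466
M3 S282
G1 X108.318 Y97.466 F3794
G1 X108.318 Y31.537
G1 X44.162 Y31.537
G1 X44.162 Y97.466
M5
G0 X0.000 Y0.000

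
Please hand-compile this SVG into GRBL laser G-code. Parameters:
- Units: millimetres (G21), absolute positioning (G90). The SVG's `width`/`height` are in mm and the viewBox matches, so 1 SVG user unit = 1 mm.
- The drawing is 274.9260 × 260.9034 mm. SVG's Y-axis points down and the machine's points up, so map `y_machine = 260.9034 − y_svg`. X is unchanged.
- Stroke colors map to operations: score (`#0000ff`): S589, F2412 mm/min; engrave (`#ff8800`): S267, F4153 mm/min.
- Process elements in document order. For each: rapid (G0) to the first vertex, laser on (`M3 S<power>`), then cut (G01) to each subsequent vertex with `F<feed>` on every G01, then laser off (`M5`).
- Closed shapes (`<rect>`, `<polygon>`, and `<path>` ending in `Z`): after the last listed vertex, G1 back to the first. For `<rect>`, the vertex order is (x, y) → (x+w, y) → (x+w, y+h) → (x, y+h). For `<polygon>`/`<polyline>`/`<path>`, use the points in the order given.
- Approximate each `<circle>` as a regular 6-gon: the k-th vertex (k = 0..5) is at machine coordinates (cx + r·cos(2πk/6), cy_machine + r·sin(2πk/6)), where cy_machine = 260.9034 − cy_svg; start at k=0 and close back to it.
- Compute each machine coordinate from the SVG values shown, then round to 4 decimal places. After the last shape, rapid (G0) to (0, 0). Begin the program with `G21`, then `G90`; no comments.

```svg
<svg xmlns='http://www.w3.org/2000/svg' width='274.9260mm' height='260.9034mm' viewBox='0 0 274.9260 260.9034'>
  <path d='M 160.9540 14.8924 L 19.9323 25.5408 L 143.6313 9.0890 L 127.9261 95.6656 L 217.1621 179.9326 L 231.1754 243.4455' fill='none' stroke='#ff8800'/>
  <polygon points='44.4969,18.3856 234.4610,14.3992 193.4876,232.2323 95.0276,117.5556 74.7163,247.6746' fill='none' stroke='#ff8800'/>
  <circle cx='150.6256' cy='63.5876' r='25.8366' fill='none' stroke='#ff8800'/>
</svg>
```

viewBox `0 0 274.9260 260.9034` with mm width/height → 1 unit = 1 mm. Flip: y_m = 260.9034 − y_svg.

**Shape 1** — `<path>` open polyline, stroke `#ff8800` → engrave (S267, F4153). Machine vertices: (160.9540,246.0110) → (19.9323,235.3626) → (143.6313,251.8144) → (127.9261,165.2378) → (217.1621,80.9708) → (231.1754,17.4579). Open path.

**Shape 2** — `<polygon>` closed polygon, stroke `#ff8800` → engrave (S267, F4153). Machine vertices: (44.4969,242.5178) → (234.4610,246.5042) → (193.4876,28.6711) → (95.0276,143.3478) → (74.7163,13.2288) → (44.4969,242.5178). Closed: final G1 returns to the first vertex.

**Shape 3** — `<circle>` circle, stroke `#ff8800` → engrave (S267, F4153). Machine vertices: (176.4622,197.3158) → (163.5439,219.6910) → (137.7073,219.6910) → (124.7890,197.3158) → (137.7073,174.9406) → (163.5439,174.9406) → (176.4622,197.3158). Closed: final G1 returns to the first vertex.

G21
G90
G0 X160.9540 Y246.0110
M3 S267
G01 X19.9323 Y235.3626 F4153
G01 X143.6313 Y251.8144 F4153
G01 X127.9261 Y165.2378 F4153
G01 X217.1621 Y80.9708 F4153
G01 X231.1754 Y17.4579 F4153
M5
G0 X44.4969 Y242.5178
M3 S267
G01 X234.4610 Y246.5042 F4153
G01 X193.4876 Y28.6711 F4153
G01 X95.0276 Y143.3478 F4153
G01 X74.7163 Y13.2288 F4153
G01 X44.4969 Y242.5178 F4153
M5
G0 X176.4622 Y197.3158
M3 S267
G01 X163.5439 Y219.6910 F4153
G01 X137.7073 Y219.6910 F4153
G01 X124.7890 Y197.3158 F4153
G01 X137.7073 Y174.9406 F4153
G01 X163.5439 Y174.9406 F4153
G01 X176.4622 Y197.3158 F4153
M5
G0 X0.0000 Y0.0000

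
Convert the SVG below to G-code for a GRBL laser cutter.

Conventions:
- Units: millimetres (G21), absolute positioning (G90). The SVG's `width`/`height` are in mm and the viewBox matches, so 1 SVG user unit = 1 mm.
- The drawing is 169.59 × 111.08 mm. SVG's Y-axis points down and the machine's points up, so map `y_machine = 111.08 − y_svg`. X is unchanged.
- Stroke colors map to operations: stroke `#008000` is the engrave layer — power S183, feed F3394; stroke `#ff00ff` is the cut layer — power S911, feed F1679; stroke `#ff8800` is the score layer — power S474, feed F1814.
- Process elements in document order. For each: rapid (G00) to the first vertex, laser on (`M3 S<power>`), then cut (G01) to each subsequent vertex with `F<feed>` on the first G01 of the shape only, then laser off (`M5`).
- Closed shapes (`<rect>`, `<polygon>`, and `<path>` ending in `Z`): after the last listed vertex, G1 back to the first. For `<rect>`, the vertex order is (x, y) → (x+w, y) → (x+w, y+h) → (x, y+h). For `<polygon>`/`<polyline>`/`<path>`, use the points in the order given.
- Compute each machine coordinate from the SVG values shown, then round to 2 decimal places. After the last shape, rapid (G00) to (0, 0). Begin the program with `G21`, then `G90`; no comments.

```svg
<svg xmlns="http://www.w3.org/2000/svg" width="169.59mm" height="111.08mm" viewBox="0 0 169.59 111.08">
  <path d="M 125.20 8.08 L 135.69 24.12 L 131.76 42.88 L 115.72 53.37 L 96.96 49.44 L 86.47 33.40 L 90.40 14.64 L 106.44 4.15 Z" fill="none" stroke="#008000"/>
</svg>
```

Since the viewBox matches the mm dimensions, user units are millimetres directly. The only transform is the Y-flip y_m = 111.08 − y_svg.

Shape 1 is a regular polygon drawn with `<path>`. Its stroke #008000 means engrave at S183, F3394. After flipping Y the toolpath is (125.20,103.00) → (135.69,86.96) → (131.76,68.20) → (115.72,57.71) → (96.96,61.64) → (86.47,77.68) → (90.40,96.44) → (106.44,106.93) → (125.20,103.00), returning to the start.

G21
G90
G00 X125.20 Y103.00
M3 S183
G01 X135.69 Y86.96 F3394
G01 X131.76 Y68.20
G01 X115.72 Y57.71
G01 X96.96 Y61.64
G01 X86.47 Y77.68
G01 X90.40 Y96.44
G01 X106.44 Y106.93
G01 X125.20 Y103.00
M5
G00 X0.00 Y0.00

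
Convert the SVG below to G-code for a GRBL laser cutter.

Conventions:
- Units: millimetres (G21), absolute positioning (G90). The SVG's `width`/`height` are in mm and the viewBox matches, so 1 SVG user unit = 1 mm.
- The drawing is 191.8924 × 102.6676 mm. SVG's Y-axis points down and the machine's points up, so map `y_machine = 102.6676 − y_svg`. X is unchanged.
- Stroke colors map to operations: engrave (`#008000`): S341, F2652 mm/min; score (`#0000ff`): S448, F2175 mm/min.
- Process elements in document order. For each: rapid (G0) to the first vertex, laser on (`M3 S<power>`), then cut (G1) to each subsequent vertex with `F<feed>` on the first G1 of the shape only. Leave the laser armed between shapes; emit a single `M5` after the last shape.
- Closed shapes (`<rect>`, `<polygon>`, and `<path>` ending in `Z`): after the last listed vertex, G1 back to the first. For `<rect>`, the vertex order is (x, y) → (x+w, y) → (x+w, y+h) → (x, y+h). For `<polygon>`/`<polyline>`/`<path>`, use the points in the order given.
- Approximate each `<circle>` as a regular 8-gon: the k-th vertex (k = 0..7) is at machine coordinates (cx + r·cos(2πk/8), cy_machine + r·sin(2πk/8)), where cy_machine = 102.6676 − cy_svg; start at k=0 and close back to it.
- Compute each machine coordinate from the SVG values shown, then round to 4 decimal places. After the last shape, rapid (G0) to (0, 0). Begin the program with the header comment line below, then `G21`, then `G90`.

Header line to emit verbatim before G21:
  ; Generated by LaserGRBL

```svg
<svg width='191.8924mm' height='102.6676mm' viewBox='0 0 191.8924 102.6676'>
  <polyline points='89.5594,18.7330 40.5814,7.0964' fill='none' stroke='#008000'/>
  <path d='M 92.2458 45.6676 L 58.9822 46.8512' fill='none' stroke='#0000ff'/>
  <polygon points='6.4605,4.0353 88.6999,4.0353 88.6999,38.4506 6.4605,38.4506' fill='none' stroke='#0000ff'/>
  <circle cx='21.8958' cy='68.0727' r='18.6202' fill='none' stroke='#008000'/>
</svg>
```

viewBox `0 0 191.8924 102.6676` with mm width/height → 1 unit = 1 mm. Flip: y_m = 102.6676 − y_svg.

**Shape 1** — `<polyline>` line segment, stroke `#008000` → engrave (S341, F2652). Machine vertices: (89.5594,83.9346) → (40.5814,95.5712). Open path.

**Shape 2** — `<path>` line segment, stroke `#0000ff` → score (S448, F2175). Machine vertices: (92.2458,57.0000) → (58.9822,55.8164). Open path.

**Shape 3** — `<polygon>` rectangle, stroke `#0000ff` → score (S448, F2175). Machine vertices: (6.4605,98.6323) → (88.6999,98.6323) → (88.6999,64.2170) → (6.4605,64.2170) → (6.4605,98.6323). Closed: final G1 returns to the first vertex.

**Shape 4** — `<circle>` circle, stroke `#008000` → engrave (S341, F2652). Machine vertices: (40.5160,34.5949) → (35.0623,47.7614) → (21.8958,53.2151) → (8.7293,47.7614) → (3.2756,34.5949) → (8.7293,21.4284) → (21.8958,15.9747) → (35.0623,21.4284) → (40.5160,34.5949). Closed: final G1 returns to the first vertex.

; Generated by LaserGRBL
G21
G90
G0 X89.5594 Y83.9346
M3 S341
G1 X40.5814 Y95.5712 F2652
G0 X92.2458 Y57.0000
M3 S448
G1 X58.9822 Y55.8164 F2175
G0 X6.4605 Y98.6323
M3 S448
G1 X88.6999 Y98.6323 F2175
G1 X88.6999 Y64.2170
G1 X6.4605 Y64.2170
G1 X6.4605 Y98.6323
G0 X40.5160 Y34.5949
M3 S341
G1 X35.0623 Y47.7614 F2652
G1 X21.8958 Y53.2151
G1 X8.7293 Y47.7614
G1 X3.2756 Y34.5949
G1 X8.7293 Y21.4284
G1 X21.8958 Y15.9747
G1 X35.0623 Y21.4284
G1 X40.5160 Y34.5949
M5
G0 X0.0000 Y0.0000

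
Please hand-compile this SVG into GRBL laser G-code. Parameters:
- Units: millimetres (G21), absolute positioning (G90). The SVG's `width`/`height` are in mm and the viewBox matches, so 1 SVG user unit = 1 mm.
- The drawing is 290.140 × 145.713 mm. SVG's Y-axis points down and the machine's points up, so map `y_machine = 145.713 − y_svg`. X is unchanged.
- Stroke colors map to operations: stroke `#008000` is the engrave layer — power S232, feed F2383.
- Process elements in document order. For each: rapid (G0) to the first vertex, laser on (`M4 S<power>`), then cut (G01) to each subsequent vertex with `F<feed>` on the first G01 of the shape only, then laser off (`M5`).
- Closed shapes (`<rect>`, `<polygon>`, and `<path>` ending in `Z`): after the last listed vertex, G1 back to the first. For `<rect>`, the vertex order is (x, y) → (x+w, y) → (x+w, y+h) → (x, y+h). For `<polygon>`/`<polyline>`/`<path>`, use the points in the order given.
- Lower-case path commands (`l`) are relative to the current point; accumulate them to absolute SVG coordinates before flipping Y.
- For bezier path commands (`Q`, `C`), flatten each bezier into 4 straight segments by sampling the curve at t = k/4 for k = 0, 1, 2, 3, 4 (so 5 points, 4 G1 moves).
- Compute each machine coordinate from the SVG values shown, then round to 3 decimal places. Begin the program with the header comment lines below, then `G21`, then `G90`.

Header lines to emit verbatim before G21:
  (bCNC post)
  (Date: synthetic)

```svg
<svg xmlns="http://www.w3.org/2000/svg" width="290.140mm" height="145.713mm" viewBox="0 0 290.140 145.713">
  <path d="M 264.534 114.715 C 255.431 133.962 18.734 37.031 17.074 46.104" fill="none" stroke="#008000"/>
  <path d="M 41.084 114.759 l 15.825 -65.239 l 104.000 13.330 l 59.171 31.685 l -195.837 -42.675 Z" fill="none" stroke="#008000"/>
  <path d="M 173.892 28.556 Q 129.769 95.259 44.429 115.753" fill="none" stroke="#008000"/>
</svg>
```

(bCNC post)
(Date: synthetic)
G21
G90
G0 X264.534 Y30.998
M4 S232
G01 X222.261 Y34.875 F2383
G01 X138.013 Y61.488
G01 X55.160 Y90.010
G01 X17.074 Y99.609
M5
G0 X41.084 Y30.954
M4 S232
G01 X56.909 Y96.193 F2383
G01 X160.909 Y82.863
G01 X220.080 Y51.178
G01 X24.243 Y93.853
G01 X41.084 Y30.954
M5
G0 X173.892 Y117.157
M4 S232
G01 X149.254 Y86.694 F2383
G01 X119.465 Y62.006
G01 X84.523 Y43.095
G01 X44.429 Y29.960
M5

1 u = 1 mm; y_m = 145.713 − y.

[1] `<path>` cubic bezier, #008000→engrave S232 F2383: (264.534,30.998) → (222.261,34.875) → (138.013,61.488) → (55.160,90.010) → (17.074,99.609)

[2] `<path>` closed polygon, #008000→engrave S232 F2383: (41.084,30.954) → (56.909,96.193) → (160.909,82.863) → (220.080,51.178) → (24.243,93.853) → (41.084,30.954) (closed)

[3] `<path>` quadratic bezier, #008000→engrave S232 F2383: (173.892,117.157) → (149.254,86.694) → (119.465,62.006) → (84.523,43.095) → (44.429,29.960)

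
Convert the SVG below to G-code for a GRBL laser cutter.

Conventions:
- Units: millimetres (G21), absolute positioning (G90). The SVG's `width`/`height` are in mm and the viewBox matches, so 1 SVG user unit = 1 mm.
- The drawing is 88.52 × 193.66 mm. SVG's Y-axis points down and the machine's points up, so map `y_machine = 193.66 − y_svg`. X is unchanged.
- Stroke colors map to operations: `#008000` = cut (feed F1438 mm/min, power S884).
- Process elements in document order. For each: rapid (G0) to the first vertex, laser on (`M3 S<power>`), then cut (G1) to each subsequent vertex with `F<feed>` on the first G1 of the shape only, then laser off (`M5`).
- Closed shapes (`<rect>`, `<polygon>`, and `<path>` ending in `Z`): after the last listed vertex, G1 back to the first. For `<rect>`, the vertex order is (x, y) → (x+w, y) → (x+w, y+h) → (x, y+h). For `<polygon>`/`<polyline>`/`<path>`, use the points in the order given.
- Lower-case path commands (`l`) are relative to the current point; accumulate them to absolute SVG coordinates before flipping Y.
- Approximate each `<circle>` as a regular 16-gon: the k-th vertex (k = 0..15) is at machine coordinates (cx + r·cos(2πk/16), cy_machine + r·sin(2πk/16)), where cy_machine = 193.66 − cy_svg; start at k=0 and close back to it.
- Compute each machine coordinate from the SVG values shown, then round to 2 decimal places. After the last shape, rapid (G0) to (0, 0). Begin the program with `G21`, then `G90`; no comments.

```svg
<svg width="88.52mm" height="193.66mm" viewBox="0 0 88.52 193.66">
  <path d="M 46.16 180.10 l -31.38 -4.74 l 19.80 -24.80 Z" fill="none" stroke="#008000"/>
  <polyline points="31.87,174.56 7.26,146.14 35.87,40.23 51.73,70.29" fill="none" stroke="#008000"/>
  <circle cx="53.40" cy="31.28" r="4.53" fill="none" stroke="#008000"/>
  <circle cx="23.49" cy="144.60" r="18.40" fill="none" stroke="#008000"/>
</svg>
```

viewBox `0 0 88.52 193.66` with mm width/height → 1 unit = 1 mm. Flip: y_m = 193.66 − y_svg.

**Shape 1** — `<path>` regular polygon, stroke `#008000` → cut (S884, F1438). Machine vertices: (46.16,13.56) → (14.78,18.30) → (34.58,43.10) → (46.16,13.56). Closed: final G1 returns to the first vertex.

**Shape 2** — `<polyline>` open polyline, stroke `#008000` → cut (S884, F1438). Machine vertices: (31.87,19.10) → (7.26,47.52) → (35.87,153.43) → (51.73,123.37). Open path.

**Shape 3** — `<circle>` circle, stroke `#008000` → cut (S884, F1438). Machine vertices: (57.93,162.38) → (57.59,164.11) → (56.60,165.58) → (55.13,166.57) → (53.40,166.91) → (51.67,166.57) → (50.20,165.58) → (49.21,164.11) → (48.87,162.38) → (49.21,160.65) → (50.20,159.18) → (51.67,158.19) → (53.40,157.85) → (55.13,158.19) → (56.60,159.18) → (57.59,160.65) → (57.93,162.38). Closed: final G1 returns to the first vertex.

**Shape 4** — `<circle>` circle, stroke `#008000` → cut (S884, F1438). Machine vertices: (41.89,49.06) → (40.49,56.10) → (36.50,62.07) → (30.53,66.06) → (23.49,67.46) → (16.45,66.06) → (10.48,62.07) → (6.49,56.10) → (5.09,49.06) → (6.49,42.02) → (10.48,36.05) → (16.45,32.06) → (23.49,30.66) → (30.53,32.06) → (36.50,36.05) → (40.49,42.02) → (41.89,49.06). Closed: final G1 returns to the first vertex.

G21
G90
G0 X46.16 Y13.56
M3 S884
G1 X14.78 Y18.30 F1438
G1 X34.58 Y43.10
G1 X46.16 Y13.56
M5
G0 X31.87 Y19.10
M3 S884
G1 X7.26 Y47.52 F1438
G1 X35.87 Y153.43
G1 X51.73 Y123.37
M5
G0 X57.93 Y162.38
M3 S884
G1 X57.59 Y164.11 F1438
G1 X56.60 Y165.58
G1 X55.13 Y166.57
G1 X53.40 Y166.91
G1 X51.67 Y166.57
G1 X50.20 Y165.58
G1 X49.21 Y164.11
G1 X48.87 Y162.38
G1 X49.21 Y160.65
G1 X50.20 Y159.18
G1 X51.67 Y158.19
G1 X53.40 Y157.85
G1 X55.13 Y158.19
G1 X56.60 Y159.18
G1 X57.59 Y160.65
G1 X57.93 Y162.38
M5
G0 X41.89 Y49.06
M3 S884
G1 X40.49 Y56.10 F1438
G1 X36.50 Y62.07
G1 X30.53 Y66.06
G1 X23.49 Y67.46
G1 X16.45 Y66.06
G1 X10.48 Y62.07
G1 X6.49 Y56.10
G1 X5.09 Y49.06
G1 X6.49 Y42.02
G1 X10.48 Y36.05
G1 X16.45 Y32.06
G1 X23.49 Y30.66
G1 X30.53 Y32.06
G1 X36.50 Y36.05
G1 X40.49 Y42.02
G1 X41.89 Y49.06
M5
G0 X0.00 Y0.00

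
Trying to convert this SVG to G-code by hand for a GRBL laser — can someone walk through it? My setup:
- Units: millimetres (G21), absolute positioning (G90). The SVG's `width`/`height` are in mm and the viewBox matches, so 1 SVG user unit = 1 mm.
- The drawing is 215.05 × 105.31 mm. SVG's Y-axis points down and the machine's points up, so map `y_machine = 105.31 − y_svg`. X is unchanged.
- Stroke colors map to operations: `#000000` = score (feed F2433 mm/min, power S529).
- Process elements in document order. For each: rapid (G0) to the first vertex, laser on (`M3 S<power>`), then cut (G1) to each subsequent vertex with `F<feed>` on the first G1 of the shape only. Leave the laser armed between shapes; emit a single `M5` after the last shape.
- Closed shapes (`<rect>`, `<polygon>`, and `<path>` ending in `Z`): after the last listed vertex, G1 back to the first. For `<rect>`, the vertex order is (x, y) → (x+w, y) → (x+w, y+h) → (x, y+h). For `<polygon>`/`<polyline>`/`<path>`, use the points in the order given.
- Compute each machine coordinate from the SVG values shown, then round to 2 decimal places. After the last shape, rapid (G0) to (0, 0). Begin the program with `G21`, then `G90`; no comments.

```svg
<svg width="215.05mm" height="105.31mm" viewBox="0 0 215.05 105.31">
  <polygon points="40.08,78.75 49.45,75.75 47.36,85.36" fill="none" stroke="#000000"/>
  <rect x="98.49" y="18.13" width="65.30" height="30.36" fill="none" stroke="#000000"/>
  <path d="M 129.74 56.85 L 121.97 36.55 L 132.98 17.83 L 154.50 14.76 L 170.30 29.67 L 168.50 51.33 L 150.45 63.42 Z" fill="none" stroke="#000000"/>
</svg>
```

Since the viewBox matches the mm dimensions, user units are millimetres directly. The only transform is the Y-flip y_m = 105.31 − y_svg.

Shape 1 is a regular polygon drawn with `<polygon>`. Its stroke #000000 means score at S529, F2433. After flipping Y the toolpath is (40.08,26.56) → (49.45,29.56) → (47.36,19.95) → (40.08,26.56), returning to the start.

Shape 2 is a rectangle drawn with `<rect>`. Its stroke #000000 means score at S529, F2433. After flipping Y the toolpath is (98.49,87.18) → (163.79,87.18) → (163.79,56.82) → (98.49,56.82) → (98.49,87.18), returning to the start.

Shape 3 is a regular polygon drawn with `<path>`. Its stroke #000000 means score at S529, F2433. After flipping Y the toolpath is (129.74,48.46) → (121.97,68.76) → (132.98,87.48) → (154.50,90.55) → (170.30,75.64) → (168.50,53.98) → (150.45,41.89) → (129.74,48.46), returning to the start.

G21
G90
G0 X40.08 Y26.56
M3 S529
G1 X49.45 Y29.56 F2433
G1 X47.36 Y19.95
G1 X40.08 Y26.56
G0 X98.49 Y87.18
M3 S529
G1 X163.79 Y87.18 F2433
G1 X163.79 Y56.82
G1 X98.49 Y56.82
G1 X98.49 Y87.18
G0 X129.74 Y48.46
M3 S529
G1 X121.97 Y68.76 F2433
G1 X132.98 Y87.48
G1 X154.50 Y90.55
G1 X170.30 Y75.64
G1 X168.50 Y53.98
G1 X150.45 Y41.89
G1 X129.74 Y48.46
M5
G0 X0.00 Y0.00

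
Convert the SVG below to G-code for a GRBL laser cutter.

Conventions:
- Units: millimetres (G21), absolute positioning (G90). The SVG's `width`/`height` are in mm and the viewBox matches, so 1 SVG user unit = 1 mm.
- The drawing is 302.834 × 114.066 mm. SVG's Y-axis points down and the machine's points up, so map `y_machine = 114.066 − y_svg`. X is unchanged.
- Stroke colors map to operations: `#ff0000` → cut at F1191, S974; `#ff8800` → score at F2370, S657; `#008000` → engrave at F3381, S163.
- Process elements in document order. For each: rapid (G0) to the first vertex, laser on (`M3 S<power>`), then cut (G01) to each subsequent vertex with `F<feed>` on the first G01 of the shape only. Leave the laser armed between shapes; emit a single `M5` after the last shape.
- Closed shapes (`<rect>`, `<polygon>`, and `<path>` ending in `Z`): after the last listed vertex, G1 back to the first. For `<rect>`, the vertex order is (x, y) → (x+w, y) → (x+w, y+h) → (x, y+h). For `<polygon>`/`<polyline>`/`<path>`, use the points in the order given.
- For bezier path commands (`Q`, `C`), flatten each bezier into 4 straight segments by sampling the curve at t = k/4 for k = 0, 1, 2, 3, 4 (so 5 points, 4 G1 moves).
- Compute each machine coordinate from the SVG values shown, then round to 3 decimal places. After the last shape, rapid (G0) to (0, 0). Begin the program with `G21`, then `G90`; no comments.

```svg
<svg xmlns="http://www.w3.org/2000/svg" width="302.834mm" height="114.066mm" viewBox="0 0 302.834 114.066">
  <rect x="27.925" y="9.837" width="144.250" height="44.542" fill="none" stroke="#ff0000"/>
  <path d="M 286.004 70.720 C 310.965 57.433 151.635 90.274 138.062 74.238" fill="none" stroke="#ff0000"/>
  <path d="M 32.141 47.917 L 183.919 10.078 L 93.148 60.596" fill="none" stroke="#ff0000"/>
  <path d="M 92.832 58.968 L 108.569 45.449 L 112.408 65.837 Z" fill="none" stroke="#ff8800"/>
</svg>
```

viewBox `0 0 302.834 114.066` with mm width/height → 1 unit = 1 mm. Flip: y_m = 114.066 − y_svg.

**Shape 1** — `<rect>` rectangle, stroke `#ff0000` → cut (S974, F1191). Machine vertices: (27.925,104.229) → (172.175,104.229) → (172.175,59.687) → (27.925,59.687) → (27.925,104.229). Closed: final G1 returns to the first vertex.

**Shape 2** — `<path>` cubic bezier, stroke `#ff0000` → cut (S974, F1191). Control points (SVG): P0=(286.004,70.720), P1=(310.965,57.433), P2=(151.635,90.274), P3=(138.062,74.238); sampled at t=k/4. Machine vertices: (286.004,43.346) → (275.327,46.147) → (226.483,40.556) → (170.414,35.481) → (138.062,39.828). Open path.

**Shape 3** — `<path>` open polyline, stroke `#ff0000` → cut (S974, F1191). Machine vertices: (32.141,66.149) → (183.919,103.988) → (93.148,53.470). Open path.

**Shape 4** — `<path>` regular polygon, stroke `#ff8800` → score (S657, F2370). Machine vertices: (92.832,55.098) → (108.569,68.617) → (112.408,48.229) → (92.832,55.098). Closed: final G1 returns to the first vertex.

G21
G90
G0 X27.925 Y104.229
M3 S974
G01 X172.175 Y104.229 F1191
G01 X172.175 Y59.687
G01 X27.925 Y59.687
G01 X27.925 Y104.229
G0 X286.004 Y43.346
M3 S974
G01 X275.327 Y46.147 F1191
G01 X226.483 Y40.556
G01 X170.414 Y35.481
G01 X138.062 Y39.828
G0 X32.141 Y66.149
M3 S974
G01 X183.919 Y103.988 F1191
G01 X93.148 Y53.470
G0 X92.832 Y55.098
M3 S657
G01 X108.569 Y68.617 F2370
G01 X112.408 Y48.229
G01 X92.832 Y55.098
M5
G0 X0.000 Y0.000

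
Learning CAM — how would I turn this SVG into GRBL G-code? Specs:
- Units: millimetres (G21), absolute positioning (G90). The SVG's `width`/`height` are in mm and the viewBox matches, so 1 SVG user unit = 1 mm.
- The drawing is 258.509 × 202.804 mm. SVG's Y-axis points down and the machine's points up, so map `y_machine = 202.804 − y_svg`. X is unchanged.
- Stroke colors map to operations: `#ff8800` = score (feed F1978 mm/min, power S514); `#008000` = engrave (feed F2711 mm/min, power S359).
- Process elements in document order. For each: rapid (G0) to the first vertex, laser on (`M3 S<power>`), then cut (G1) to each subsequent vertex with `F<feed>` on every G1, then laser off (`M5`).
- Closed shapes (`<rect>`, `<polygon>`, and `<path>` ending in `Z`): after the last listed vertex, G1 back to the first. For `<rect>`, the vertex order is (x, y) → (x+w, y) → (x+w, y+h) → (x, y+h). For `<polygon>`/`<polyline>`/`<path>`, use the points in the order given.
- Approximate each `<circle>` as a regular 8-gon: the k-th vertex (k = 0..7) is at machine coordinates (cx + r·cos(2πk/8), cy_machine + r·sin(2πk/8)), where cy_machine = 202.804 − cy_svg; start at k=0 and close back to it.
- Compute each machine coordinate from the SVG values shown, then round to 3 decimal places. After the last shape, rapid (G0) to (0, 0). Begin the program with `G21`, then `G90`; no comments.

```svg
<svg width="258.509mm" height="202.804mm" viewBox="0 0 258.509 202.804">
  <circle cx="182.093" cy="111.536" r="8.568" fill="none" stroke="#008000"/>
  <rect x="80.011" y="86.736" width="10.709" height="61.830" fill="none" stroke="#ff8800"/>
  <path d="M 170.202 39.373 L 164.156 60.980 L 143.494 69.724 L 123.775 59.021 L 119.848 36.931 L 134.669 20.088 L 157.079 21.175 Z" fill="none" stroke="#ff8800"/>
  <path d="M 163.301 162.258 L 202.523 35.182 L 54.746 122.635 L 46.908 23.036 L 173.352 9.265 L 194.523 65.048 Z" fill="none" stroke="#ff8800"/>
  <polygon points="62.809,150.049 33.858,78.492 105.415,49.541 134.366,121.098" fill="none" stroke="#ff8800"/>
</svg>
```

G21
G90
G0 X190.661 Y91.268
M3 S359
G1 X188.151 Y97.326 F2711
G1 X182.093 Y99.836 F2711
G1 X176.035 Y97.326 F2711
G1 X173.525 Y91.268 F2711
G1 X176.035 Y85.210 F2711
G1 X182.093 Y82.700 F2711
G1 X188.151 Y85.210 F2711
G1 X190.661 Y91.268 F2711
M5
G0 X80.011 Y116.068
M3 S514
G1 X90.720 Y116.068 F1978
G1 X90.720 Y54.238 F1978
G1 X80.011 Y54.238 F1978
G1 X80.011 Y116.068 F1978
M5
G0 X170.202 Y163.431
M3 S514
G1 X164.156 Y141.824 F1978
G1 X143.494 Y133.080 F1978
G1 X123.775 Y143.783 F1978
G1 X119.848 Y165.873 F1978
G1 X134.669 Y182.716 F1978
G1 X157.079 Y181.629 F1978
G1 X170.202 Y163.431 F1978
M5
G0 X163.301 Y40.546
M3 S514
G1 X202.523 Y167.622 F1978
G1 X54.746 Y80.169 F1978
G1 X46.908 Y179.768 F1978
G1 X173.352 Y193.539 F1978
G1 X194.523 Y137.756 F1978
G1 X163.301 Y40.546 F1978
M5
G0 X62.809 Y52.755
M3 S514
G1 X33.858 Y124.312 F1978
G1 X105.415 Y153.263 F1978
G1 X134.366 Y81.706 F1978
G1 X62.809 Y52.755 F1978
M5
G0 X0.000 Y0.000

Since the viewBox matches the mm dimensions, user units are millimetres directly. The only transform is the Y-flip y_m = 202.804 − y_svg.

Shape 1 is a circle drawn with `<circle>`. Its stroke #008000 means engrave at S359, F2711. After flipping Y the toolpath is (190.661,91.268) → (188.151,97.326) → (182.093,99.836) → (176.035,97.326) → (173.525,91.268) → (176.035,85.210) → (182.093,82.700) → (188.151,85.210) → (190.661,91.268), returning to the start.

Shape 2 is a rectangle drawn with `<rect>`. Its stroke #ff8800 means score at S514, F1978. After flipping Y the toolpath is (80.011,116.068) → (90.720,116.068) → (90.720,54.238) → (80.011,54.238) → (80.011,116.068), returning to the start.

Shape 3 is a regular polygon drawn with `<path>`. Its stroke #ff8800 means score at S514, F1978. After flipping Y the toolpath is (170.202,163.431) → (164.156,141.824) → (143.494,133.080) → (123.775,143.783) → (119.848,165.873) → (134.669,182.716) → (157.079,181.629) → (170.202,163.431), returning to the start.

Shape 4 is a closed polygon drawn with `<path>`. Its stroke #ff8800 means score at S514, F1978. After flipping Y the toolpath is (163.301,40.546) → (202.523,167.622) → (54.746,80.169) → (46.908,179.768) → (173.352,193.539) → (194.523,137.756) → (163.301,40.546), returning to the start.

Shape 5 is a regular polygon drawn with `<polygon>`. Its stroke #ff8800 means score at S514, F1978. After flipping Y the toolpath is (62.809,52.755) → (33.858,124.312) → (105.415,153.263) → (134.366,81.706) → (62.809,52.755), returning to the start.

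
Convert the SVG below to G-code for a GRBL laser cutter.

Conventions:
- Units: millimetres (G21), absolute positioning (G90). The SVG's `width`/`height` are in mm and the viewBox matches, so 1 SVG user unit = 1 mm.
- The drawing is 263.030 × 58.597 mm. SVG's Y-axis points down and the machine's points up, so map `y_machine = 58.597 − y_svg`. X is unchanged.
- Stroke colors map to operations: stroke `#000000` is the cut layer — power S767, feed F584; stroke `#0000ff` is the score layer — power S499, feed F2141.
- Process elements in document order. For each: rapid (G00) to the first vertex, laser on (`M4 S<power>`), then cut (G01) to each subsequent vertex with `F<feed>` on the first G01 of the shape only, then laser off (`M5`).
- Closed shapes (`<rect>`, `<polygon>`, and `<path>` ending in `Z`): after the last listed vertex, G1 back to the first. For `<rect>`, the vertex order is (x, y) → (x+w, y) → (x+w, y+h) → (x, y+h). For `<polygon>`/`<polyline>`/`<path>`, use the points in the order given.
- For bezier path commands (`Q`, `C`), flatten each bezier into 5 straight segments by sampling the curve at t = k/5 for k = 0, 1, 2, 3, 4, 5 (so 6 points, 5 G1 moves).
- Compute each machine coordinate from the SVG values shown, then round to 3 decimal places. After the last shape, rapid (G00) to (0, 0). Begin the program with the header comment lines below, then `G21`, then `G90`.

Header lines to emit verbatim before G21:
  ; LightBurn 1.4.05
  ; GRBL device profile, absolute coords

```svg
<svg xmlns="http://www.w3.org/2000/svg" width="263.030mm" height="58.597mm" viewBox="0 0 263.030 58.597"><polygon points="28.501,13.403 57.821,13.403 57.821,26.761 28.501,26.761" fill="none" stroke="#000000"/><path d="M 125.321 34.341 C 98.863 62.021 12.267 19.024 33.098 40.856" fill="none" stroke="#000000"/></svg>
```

; LightBurn 1.4.05
; GRBL device profile, absolute coords
G21
G90
G00 X28.501 Y45.194
M4 S767
G01 X57.821 Y45.194 F584
G01 X57.821 Y31.836
G01 X28.501 Y31.836
G01 X28.501 Y45.194
M5
G00 X125.321 Y24.256
M4 S767
G01 X103.570 Y15.045 F584
G01 X75.429 Y16.293
G01 X48.942 Y21.494
G01 X32.150 Y24.145
G01 X33.098 Y17.741
M5
G00 X0.000 Y0.000

Since the viewBox matches the mm dimensions, user units are millimetres directly. The only transform is the Y-flip y_m = 58.597 − y_svg.

Shape 1 is a rectangle drawn with `<polygon>`. Its stroke #000000 means cut at S767, F584. After flipping Y the toolpath is (28.501,45.194) → (57.821,45.194) → (57.821,31.836) → (28.501,31.836) → (28.501,45.194), returning to the start.

Shape 2 is a cubic bezier drawn with `<path>`. Its stroke #000000 means cut at S767, F584. After flipping Y the toolpath is (125.321,24.256) → (103.570,15.045) → (75.429,16.293) → (48.942,21.494) → (32.150,24.145) → (33.098,17.741).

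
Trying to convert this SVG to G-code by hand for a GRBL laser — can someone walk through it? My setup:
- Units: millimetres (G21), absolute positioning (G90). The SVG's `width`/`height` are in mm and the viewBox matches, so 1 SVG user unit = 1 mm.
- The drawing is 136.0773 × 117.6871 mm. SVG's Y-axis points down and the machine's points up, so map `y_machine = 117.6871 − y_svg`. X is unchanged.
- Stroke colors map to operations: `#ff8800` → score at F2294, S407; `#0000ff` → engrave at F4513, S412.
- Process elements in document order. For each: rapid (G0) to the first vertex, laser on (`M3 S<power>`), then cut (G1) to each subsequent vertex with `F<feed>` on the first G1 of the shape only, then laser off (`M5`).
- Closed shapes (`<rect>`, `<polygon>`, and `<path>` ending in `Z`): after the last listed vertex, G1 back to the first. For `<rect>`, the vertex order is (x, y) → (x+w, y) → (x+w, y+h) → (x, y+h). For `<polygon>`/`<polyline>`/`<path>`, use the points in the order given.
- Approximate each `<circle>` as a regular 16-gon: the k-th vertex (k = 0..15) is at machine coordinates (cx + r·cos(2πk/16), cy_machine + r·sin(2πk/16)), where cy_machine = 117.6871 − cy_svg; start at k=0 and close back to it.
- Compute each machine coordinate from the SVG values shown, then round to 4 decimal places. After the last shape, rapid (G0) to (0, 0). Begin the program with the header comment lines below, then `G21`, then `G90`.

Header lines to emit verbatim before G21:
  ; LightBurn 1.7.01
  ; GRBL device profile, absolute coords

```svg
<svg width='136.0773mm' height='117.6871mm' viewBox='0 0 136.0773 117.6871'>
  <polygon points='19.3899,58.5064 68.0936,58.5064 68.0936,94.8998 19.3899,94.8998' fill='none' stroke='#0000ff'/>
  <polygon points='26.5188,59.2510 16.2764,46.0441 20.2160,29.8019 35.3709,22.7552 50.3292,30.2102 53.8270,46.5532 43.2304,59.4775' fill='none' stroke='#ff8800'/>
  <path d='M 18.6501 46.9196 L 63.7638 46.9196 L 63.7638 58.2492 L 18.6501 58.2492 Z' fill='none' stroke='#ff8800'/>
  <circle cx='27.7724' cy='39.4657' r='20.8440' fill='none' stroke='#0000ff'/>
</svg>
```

Since the viewBox matches the mm dimensions, user units are millimetres directly. The only transform is the Y-flip y_m = 117.6871 − y_svg.

Shape 1 is a rectangle drawn with `<polygon>`. Its stroke #0000ff means engrave at S412, F4513. After flipping Y the toolpath is (19.3899,59.1807) → (68.0936,59.1807) → (68.0936,22.7873) → (19.3899,22.7873) → (19.3899,59.1807), returning to the start.

Shape 2 is a regular polygon drawn with `<polygon>`. Its stroke #ff8800 means score at S407, F2294. After flipping Y the toolpath is (26.5188,58.4361) → (16.2764,71.6430) → (20.2160,87.8852) → (35.3709,94.9319) → (50.3292,87.4769) → (53.8270,71.1339) → (43.2304,58.2096) → (26.5188,58.4361), returning to the start.

Shape 3 is a rectangle drawn with `<path>`. Its stroke #ff8800 means score at S407, F2294. After flipping Y the toolpath is (18.6501,70.7675) → (63.7638,70.7675) → (63.7638,59.4379) → (18.6501,59.4379) → (18.6501,70.7675), returning to the start.

Shape 4 is a circle drawn with `<circle>`. Its stroke #0000ff means engrave at S412, F4513. After flipping Y the toolpath is (48.6164,78.2214) → (47.0297,86.1981) → (42.5113,92.9603) → (35.7491,97.4787) → (27.7724,99.0654) → (19.7957,97.4787) → (13.0335,92.9603) → (8.5151,86.1981) → (6.9284,78.2214) → (8.5151,70.2447) → (13.0335,63.4825) → (19.7957,58.9641) → (27.7724,57.3774) → (35.7491,58.9641) → (42.5113,63.4825) → (47.0297,70.2447) → (48.6164,78.2214), returning to the start.

; LightBurn 1.7.01
; GRBL device profile, absolute coords
G21
G90
G0 X19.3899 Y59.1807
M3 S412
G1 X68.0936 Y59.1807 F4513
G1 X68.0936 Y22.7873
G1 X19.3899 Y22.7873
G1 X19.3899 Y59.1807
M5
G0 X26.5188 Y58.4361
M3 S407
G1 X16.2764 Y71.6430 F2294
G1 X20.2160 Y87.8852
G1 X35.3709 Y94.9319
G1 X50.3292 Y87.4769
G1 X53.8270 Y71.1339
G1 X43.2304 Y58.2096
G1 X26.5188 Y58.4361
M5
G0 X18.6501 Y70.7675
M3 S407
G1 X63.7638 Y70.7675 F2294
G1 X63.7638 Y59.4379
G1 X18.6501 Y59.4379
G1 X18.6501 Y70.7675
M5
G0 X48.6164 Y78.2214
M3 S412
G1 X47.0297 Y86.1981 F4513
G1 X42.5113 Y92.9603
G1 X35.7491 Y97.4787
G1 X27.7724 Y99.0654
G1 X19.7957 Y97.4787
G1 X13.0335 Y92.9603
G1 X8.5151 Y86.1981
G1 X6.9284 Y78.2214
G1 X8.5151 Y70.2447
G1 X13.0335 Y63.4825
G1 X19.7957 Y58.9641
G1 X27.7724 Y57.3774
G1 X35.7491 Y58.9641
G1 X42.5113 Y63.4825
G1 X47.0297 Y70.2447
G1 X48.6164 Y78.2214
M5
G0 X0.0000 Y0.0000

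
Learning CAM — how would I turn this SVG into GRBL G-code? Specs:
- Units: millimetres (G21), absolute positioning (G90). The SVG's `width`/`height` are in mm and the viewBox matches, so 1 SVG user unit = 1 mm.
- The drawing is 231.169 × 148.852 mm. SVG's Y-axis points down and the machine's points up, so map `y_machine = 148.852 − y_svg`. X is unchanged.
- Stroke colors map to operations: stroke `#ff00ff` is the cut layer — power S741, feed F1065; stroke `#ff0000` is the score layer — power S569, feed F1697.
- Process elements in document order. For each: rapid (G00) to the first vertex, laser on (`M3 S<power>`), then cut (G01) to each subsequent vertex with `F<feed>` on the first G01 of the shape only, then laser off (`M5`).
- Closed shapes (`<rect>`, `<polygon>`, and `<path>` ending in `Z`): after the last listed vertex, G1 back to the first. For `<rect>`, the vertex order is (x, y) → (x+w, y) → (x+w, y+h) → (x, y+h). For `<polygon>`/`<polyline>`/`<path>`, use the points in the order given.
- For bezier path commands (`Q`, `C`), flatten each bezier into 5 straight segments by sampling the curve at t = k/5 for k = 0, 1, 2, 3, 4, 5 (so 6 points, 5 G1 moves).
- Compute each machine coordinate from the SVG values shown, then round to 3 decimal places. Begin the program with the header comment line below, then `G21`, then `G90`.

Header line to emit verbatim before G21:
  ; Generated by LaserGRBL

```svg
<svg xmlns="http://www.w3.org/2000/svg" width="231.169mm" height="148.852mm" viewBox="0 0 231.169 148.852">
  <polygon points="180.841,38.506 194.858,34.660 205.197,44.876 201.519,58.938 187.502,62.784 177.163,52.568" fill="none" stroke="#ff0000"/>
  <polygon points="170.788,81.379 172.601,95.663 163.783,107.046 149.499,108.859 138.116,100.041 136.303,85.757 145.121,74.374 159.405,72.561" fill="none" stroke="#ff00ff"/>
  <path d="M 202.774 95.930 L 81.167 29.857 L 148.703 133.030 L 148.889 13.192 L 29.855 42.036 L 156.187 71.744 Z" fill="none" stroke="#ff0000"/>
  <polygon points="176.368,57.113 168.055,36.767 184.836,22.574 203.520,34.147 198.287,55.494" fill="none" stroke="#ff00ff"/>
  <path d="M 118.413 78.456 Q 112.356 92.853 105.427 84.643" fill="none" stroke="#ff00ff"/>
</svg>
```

; Generated by LaserGRBL
G21
G90
G00 X180.841 Y110.346
M3 S569
G01 X194.858 Y114.192 F1697
G01 X205.197 Y103.976
G01 X201.519 Y89.914
G01 X187.502 Y86.068
G01 X177.163 Y96.284
G01 X180.841 Y110.346
M5
G00 X170.788 Y67.473
M3 S741
G01 X172.601 Y53.189 F1065
G01 X163.783 Y41.806
G01 X149.499 Y39.993
G01 X138.116 Y48.811
G01 X136.303 Y63.095
G01 X145.121 Y74.478
G01 X159.405 Y76.291
G01 X170.788 Y67.473
M5
G00 X202.774 Y52.922
M3 S569
G01 X81.167 Y118.995 F1697
G01 X148.703 Y15.822
G01 X148.889 Y135.660
G01 X29.855 Y106.816
G01 X156.187 Y77.108
G01 X202.774 Y52.922
M5
G00 X176.368 Y91.739
M3 S741
G01 X168.055 Y112.085 F1065
G01 X184.836 Y126.278
G01 X203.520 Y114.705
G01 X198.287 Y93.358
G01 X176.368 Y91.739
M5
G00 X118.413 Y70.396
M3 S741
G01 X115.955 Y65.541 F1065
G01 X113.428 Y62.496
G01 X110.831 Y61.258
G01 X108.164 Y61.829
G01 X105.427 Y64.209
M5

viewBox `0 0 231.169 148.852` with mm width/height → 1 unit = 1 mm. Flip: y_m = 148.852 − y_svg.

**Shape 1** — `<polygon>` regular polygon, stroke `#ff0000` → score (S569, F1697). Machine vertices: (180.841,110.346) → (194.858,114.192) → (205.197,103.976) → (201.519,89.914) → (187.502,86.068) → (177.163,96.284) → (180.841,110.346). Closed: final G1 returns to the first vertex.

**Shape 2** — `<polygon>` regular polygon, stroke `#ff00ff` → cut (S741, F1065). Machine vertices: (170.788,67.473) → (172.601,53.189) → (163.783,41.806) → (149.499,39.993) → (138.116,48.811) → (136.303,63.095) → (145.121,74.478) → (159.405,76.291) → (170.788,67.473). Closed: final G1 returns to the first vertex.

**Shape 3** — `<path>` closed polygon, stroke `#ff0000` → score (S569, F1697). Machine vertices: (202.774,52.922) → (81.167,118.995) → (148.703,15.822) → (148.889,135.660) → (29.855,106.816) → (156.187,77.108) → (202.774,52.922). Closed: final G1 returns to the first vertex.

**Shape 4** — `<polygon>` regular polygon, stroke `#ff00ff` → cut (S741, F1065). Machine vertices: (176.368,91.739) → (168.055,112.085) → (184.836,126.278) → (203.520,114.705) → (198.287,93.358) → (176.368,91.739). Closed: final G1 returns to the first vertex.

**Shape 5** — `<path>` quadratic bezier, stroke `#ff00ff` → cut (S741, F1065). Control points (SVG): P0=(118.413,78.456), P1=(112.356,92.853), P2=(105.427,84.643); sampled at t=k/5. Machine vertices: (118.413,70.396) → (115.955,65.541) → (113.428,62.496) → (110.831,61.258) → (108.164,61.829) → (105.427,64.209). Open path.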